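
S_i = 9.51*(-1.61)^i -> [9.51, -15.31, 24.65, -39.69, 63.9]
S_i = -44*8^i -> [-44, -352, -2816, -22528, -180224]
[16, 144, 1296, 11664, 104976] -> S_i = 16*9^i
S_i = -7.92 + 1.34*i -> [-7.92, -6.58, -5.24, -3.9, -2.56]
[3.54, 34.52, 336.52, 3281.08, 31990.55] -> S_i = 3.54*9.75^i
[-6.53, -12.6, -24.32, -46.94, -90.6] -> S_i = -6.53*1.93^i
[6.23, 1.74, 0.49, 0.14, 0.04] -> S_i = 6.23*0.28^i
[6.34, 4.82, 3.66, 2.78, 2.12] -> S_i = 6.34*0.76^i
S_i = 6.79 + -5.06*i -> [6.79, 1.73, -3.33, -8.39, -13.45]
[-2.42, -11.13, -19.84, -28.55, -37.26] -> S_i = -2.42 + -8.71*i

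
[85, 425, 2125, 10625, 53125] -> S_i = 85*5^i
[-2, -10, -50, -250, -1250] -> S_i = -2*5^i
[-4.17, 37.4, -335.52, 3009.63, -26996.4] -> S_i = -4.17*(-8.97)^i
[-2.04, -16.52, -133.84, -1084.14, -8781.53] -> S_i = -2.04*8.10^i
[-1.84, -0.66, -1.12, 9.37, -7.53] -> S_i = Random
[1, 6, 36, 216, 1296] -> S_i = 1*6^i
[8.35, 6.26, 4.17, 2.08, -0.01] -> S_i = 8.35 + -2.09*i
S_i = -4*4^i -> [-4, -16, -64, -256, -1024]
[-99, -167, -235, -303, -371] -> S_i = -99 + -68*i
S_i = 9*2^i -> [9, 18, 36, 72, 144]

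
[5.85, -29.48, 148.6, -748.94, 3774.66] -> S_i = 5.85*(-5.04)^i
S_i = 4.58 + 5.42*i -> [4.58, 10.0, 15.42, 20.84, 26.26]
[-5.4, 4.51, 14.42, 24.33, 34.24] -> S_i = -5.40 + 9.91*i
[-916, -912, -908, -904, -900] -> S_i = -916 + 4*i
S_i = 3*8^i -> [3, 24, 192, 1536, 12288]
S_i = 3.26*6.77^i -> [3.26, 22.07, 149.42, 1011.54, 6848.13]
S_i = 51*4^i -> [51, 204, 816, 3264, 13056]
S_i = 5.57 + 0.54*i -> [5.57, 6.11, 6.65, 7.19, 7.73]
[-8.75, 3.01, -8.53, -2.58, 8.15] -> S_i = Random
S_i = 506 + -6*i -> [506, 500, 494, 488, 482]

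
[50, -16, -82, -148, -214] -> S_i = 50 + -66*i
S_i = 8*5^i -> [8, 40, 200, 1000, 5000]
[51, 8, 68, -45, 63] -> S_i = Random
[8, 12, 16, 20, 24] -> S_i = 8 + 4*i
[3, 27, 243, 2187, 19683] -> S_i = 3*9^i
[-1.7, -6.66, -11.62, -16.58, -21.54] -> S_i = -1.70 + -4.96*i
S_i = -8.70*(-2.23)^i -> [-8.7, 19.4, -43.26, 96.48, -215.15]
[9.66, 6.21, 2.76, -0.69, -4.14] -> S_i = 9.66 + -3.45*i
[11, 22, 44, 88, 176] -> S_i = 11*2^i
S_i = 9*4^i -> [9, 36, 144, 576, 2304]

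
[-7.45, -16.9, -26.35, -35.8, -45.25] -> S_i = -7.45 + -9.45*i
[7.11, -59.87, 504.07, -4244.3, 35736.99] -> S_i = 7.11*(-8.42)^i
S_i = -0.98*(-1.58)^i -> [-0.98, 1.55, -2.45, 3.87, -6.11]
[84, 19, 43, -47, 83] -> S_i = Random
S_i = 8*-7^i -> [8, -56, 392, -2744, 19208]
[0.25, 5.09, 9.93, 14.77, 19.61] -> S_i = 0.25 + 4.84*i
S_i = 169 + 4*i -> [169, 173, 177, 181, 185]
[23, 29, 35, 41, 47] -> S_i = 23 + 6*i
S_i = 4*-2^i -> [4, -8, 16, -32, 64]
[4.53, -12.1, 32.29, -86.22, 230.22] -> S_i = 4.53*(-2.67)^i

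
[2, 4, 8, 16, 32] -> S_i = 2*2^i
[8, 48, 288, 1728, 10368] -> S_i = 8*6^i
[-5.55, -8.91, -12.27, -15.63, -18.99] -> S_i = -5.55 + -3.36*i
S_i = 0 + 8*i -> [0, 8, 16, 24, 32]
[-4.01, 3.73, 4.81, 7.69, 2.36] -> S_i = Random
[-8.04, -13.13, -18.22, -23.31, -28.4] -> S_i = -8.04 + -5.09*i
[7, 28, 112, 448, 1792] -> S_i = 7*4^i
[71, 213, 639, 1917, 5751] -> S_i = 71*3^i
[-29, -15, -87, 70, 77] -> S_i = Random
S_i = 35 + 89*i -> [35, 124, 213, 302, 391]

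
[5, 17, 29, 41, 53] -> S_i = 5 + 12*i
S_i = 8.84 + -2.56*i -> [8.84, 6.28, 3.72, 1.16, -1.4]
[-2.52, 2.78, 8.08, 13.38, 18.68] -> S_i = -2.52 + 5.30*i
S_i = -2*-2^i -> [-2, 4, -8, 16, -32]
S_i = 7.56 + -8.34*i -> [7.56, -0.78, -9.12, -17.46, -25.8]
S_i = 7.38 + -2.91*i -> [7.38, 4.47, 1.56, -1.35, -4.26]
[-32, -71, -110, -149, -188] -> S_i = -32 + -39*i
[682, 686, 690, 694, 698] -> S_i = 682 + 4*i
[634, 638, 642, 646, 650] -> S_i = 634 + 4*i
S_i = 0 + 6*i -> [0, 6, 12, 18, 24]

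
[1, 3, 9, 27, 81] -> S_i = 1*3^i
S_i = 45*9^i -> [45, 405, 3645, 32805, 295245]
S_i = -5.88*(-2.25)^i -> [-5.88, 13.23, -29.77, 66.98, -150.7]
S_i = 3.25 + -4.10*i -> [3.25, -0.85, -4.95, -9.05, -13.15]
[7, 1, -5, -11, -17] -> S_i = 7 + -6*i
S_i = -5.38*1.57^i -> [-5.38, -8.45, -13.26, -20.82, -32.69]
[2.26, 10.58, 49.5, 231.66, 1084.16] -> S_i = 2.26*4.68^i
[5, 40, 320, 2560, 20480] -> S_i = 5*8^i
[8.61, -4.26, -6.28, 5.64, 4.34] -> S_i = Random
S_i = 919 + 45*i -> [919, 964, 1009, 1054, 1099]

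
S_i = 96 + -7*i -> [96, 89, 82, 75, 68]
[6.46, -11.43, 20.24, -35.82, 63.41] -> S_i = 6.46*(-1.77)^i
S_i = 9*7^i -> [9, 63, 441, 3087, 21609]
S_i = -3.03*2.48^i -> [-3.03, -7.51, -18.64, -46.22, -114.62]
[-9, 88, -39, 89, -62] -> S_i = Random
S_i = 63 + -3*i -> [63, 60, 57, 54, 51]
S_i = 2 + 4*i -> [2, 6, 10, 14, 18]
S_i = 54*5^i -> [54, 270, 1350, 6750, 33750]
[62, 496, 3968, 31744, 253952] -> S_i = 62*8^i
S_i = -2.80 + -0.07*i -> [-2.8, -2.87, -2.94, -3.01, -3.08]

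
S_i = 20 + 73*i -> [20, 93, 166, 239, 312]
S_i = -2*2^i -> [-2, -4, -8, -16, -32]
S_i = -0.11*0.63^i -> [-0.11, -0.07, -0.04, -0.03, -0.02]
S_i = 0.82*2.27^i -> [0.82, 1.86, 4.23, 9.59, 21.77]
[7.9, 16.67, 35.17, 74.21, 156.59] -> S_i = 7.90*2.11^i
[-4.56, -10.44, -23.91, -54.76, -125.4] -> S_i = -4.56*2.29^i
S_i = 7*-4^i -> [7, -28, 112, -448, 1792]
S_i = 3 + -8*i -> [3, -5, -13, -21, -29]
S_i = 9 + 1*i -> [9, 10, 11, 12, 13]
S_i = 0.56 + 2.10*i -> [0.56, 2.66, 4.76, 6.86, 8.96]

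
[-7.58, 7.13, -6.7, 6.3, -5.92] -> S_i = -7.58*(-0.94)^i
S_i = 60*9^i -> [60, 540, 4860, 43740, 393660]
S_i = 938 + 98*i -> [938, 1036, 1134, 1232, 1330]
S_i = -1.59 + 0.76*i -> [-1.59, -0.83, -0.07, 0.69, 1.45]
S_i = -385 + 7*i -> [-385, -378, -371, -364, -357]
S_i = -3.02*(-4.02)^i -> [-3.02, 12.14, -48.8, 196.19, -788.7]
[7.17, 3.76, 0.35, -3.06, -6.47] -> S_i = 7.17 + -3.41*i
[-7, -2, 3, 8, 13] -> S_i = -7 + 5*i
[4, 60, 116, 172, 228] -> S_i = 4 + 56*i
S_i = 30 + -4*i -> [30, 26, 22, 18, 14]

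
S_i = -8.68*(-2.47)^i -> [-8.68, 21.44, -52.96, 130.8, -323.08]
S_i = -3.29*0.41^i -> [-3.29, -1.35, -0.55, -0.23, -0.09]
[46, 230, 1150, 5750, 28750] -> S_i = 46*5^i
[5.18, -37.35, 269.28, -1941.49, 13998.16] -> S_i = 5.18*(-7.21)^i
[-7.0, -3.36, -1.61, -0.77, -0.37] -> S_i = -7.00*0.48^i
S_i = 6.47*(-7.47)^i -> [6.47, -48.33, 361.03, -2696.91, 20145.9]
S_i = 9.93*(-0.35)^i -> [9.93, -3.48, 1.22, -0.43, 0.15]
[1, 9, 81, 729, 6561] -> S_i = 1*9^i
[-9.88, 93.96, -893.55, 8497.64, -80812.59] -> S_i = -9.88*(-9.51)^i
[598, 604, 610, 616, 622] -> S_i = 598 + 6*i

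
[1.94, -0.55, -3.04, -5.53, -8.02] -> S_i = 1.94 + -2.49*i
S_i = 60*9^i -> [60, 540, 4860, 43740, 393660]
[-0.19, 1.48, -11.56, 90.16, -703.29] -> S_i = -0.19*(-7.80)^i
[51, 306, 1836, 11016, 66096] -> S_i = 51*6^i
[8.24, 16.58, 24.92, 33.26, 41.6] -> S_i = 8.24 + 8.34*i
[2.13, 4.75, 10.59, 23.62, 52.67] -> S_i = 2.13*2.23^i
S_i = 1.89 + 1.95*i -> [1.89, 3.84, 5.79, 7.74, 9.69]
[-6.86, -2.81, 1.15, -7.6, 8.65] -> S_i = Random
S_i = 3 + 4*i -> [3, 7, 11, 15, 19]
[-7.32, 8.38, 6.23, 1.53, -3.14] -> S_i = Random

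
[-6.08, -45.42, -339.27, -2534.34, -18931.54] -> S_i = -6.08*7.47^i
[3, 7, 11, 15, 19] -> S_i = 3 + 4*i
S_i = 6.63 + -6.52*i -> [6.63, 0.11, -6.41, -12.93, -19.45]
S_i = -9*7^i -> [-9, -63, -441, -3087, -21609]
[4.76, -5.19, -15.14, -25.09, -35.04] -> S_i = 4.76 + -9.95*i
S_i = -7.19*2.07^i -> [-7.19, -14.88, -30.81, -63.77, -132.01]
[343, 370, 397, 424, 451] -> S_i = 343 + 27*i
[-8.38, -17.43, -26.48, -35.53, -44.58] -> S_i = -8.38 + -9.05*i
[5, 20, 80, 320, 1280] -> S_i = 5*4^i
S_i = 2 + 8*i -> [2, 10, 18, 26, 34]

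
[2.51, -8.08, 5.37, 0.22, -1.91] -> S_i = Random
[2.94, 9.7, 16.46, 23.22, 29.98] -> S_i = 2.94 + 6.76*i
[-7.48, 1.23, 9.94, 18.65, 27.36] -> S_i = -7.48 + 8.71*i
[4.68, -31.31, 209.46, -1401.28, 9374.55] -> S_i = 4.68*(-6.69)^i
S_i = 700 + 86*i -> [700, 786, 872, 958, 1044]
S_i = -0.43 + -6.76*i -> [-0.43, -7.19, -13.95, -20.71, -27.47]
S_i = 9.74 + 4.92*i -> [9.74, 14.66, 19.58, 24.5, 29.42]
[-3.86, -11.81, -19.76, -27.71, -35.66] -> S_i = -3.86 + -7.95*i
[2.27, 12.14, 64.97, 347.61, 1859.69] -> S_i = 2.27*5.35^i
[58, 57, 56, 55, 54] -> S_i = 58 + -1*i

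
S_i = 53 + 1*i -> [53, 54, 55, 56, 57]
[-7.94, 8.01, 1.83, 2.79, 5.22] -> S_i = Random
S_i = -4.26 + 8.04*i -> [-4.26, 3.78, 11.82, 19.86, 27.9]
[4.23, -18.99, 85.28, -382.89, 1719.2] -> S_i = 4.23*(-4.49)^i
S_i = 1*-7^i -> [1, -7, 49, -343, 2401]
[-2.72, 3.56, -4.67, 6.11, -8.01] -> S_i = -2.72*(-1.31)^i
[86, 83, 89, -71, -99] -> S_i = Random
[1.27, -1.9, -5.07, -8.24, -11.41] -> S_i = 1.27 + -3.17*i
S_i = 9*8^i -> [9, 72, 576, 4608, 36864]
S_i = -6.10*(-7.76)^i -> [-6.1, 47.34, -367.33, 2850.46, -22119.57]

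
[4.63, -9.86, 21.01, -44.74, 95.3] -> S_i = 4.63*(-2.13)^i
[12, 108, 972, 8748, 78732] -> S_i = 12*9^i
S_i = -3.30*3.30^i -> [-3.3, -10.89, -35.94, -118.59, -391.35]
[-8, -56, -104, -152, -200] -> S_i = -8 + -48*i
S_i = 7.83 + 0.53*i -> [7.83, 8.36, 8.89, 9.42, 9.95]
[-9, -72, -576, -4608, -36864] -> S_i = -9*8^i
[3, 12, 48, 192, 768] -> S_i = 3*4^i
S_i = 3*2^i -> [3, 6, 12, 24, 48]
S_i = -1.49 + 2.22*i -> [-1.49, 0.73, 2.95, 5.17, 7.39]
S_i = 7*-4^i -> [7, -28, 112, -448, 1792]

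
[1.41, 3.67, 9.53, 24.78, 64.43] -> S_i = 1.41*2.60^i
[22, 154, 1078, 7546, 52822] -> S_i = 22*7^i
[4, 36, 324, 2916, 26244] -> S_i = 4*9^i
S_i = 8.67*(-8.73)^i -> [8.67, -75.69, 660.77, -5768.49, 50358.88]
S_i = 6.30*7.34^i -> [6.3, 46.24, 339.42, 2491.32, 18286.26]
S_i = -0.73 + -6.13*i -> [-0.73, -6.86, -12.99, -19.12, -25.25]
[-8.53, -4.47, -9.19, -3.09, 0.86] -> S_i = Random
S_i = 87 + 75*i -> [87, 162, 237, 312, 387]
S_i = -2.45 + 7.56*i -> [-2.45, 5.11, 12.67, 20.23, 27.79]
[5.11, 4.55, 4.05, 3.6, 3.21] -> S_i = 5.11*0.89^i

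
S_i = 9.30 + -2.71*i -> [9.3, 6.59, 3.88, 1.17, -1.54]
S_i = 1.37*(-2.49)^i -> [1.37, -3.41, 8.49, -21.15, 52.66]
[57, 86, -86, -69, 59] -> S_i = Random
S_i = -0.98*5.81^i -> [-0.98, -5.69, -33.08, -192.2, -1116.68]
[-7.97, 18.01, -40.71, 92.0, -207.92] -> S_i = -7.97*(-2.26)^i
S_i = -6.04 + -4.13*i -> [-6.04, -10.17, -14.3, -18.43, -22.56]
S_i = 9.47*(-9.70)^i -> [9.47, -91.86, 891.03, -8643.01, 83837.23]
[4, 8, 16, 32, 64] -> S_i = 4*2^i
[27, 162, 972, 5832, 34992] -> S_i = 27*6^i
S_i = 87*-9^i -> [87, -783, 7047, -63423, 570807]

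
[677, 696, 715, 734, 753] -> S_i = 677 + 19*i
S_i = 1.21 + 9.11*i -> [1.21, 10.32, 19.43, 28.54, 37.65]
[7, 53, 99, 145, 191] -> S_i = 7 + 46*i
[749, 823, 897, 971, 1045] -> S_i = 749 + 74*i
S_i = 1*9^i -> [1, 9, 81, 729, 6561]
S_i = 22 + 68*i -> [22, 90, 158, 226, 294]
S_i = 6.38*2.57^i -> [6.38, 16.4, 42.14, 108.3, 278.33]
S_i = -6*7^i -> [-6, -42, -294, -2058, -14406]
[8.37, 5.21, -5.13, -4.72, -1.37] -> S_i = Random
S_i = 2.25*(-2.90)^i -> [2.25, -6.52, 18.92, -54.88, 159.14]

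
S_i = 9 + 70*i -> [9, 79, 149, 219, 289]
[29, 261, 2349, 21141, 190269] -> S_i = 29*9^i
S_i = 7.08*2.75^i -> [7.08, 19.47, 53.54, 147.24, 404.92]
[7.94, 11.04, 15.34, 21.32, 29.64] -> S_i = 7.94*1.39^i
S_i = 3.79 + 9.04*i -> [3.79, 12.83, 21.87, 30.91, 39.95]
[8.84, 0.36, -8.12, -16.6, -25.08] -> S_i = 8.84 + -8.48*i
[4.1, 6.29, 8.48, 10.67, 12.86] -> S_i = 4.10 + 2.19*i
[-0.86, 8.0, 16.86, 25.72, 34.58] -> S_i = -0.86 + 8.86*i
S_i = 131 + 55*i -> [131, 186, 241, 296, 351]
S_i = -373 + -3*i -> [-373, -376, -379, -382, -385]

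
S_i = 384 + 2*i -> [384, 386, 388, 390, 392]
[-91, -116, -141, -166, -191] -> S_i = -91 + -25*i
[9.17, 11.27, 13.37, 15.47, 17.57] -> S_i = 9.17 + 2.10*i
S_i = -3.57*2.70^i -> [-3.57, -9.64, -26.03, -70.27, -189.72]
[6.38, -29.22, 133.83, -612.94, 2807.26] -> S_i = 6.38*(-4.58)^i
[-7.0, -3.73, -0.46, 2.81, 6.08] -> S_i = -7.00 + 3.27*i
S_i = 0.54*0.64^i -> [0.54, 0.35, 0.22, 0.14, 0.09]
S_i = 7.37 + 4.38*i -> [7.37, 11.75, 16.13, 20.51, 24.89]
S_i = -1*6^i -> [-1, -6, -36, -216, -1296]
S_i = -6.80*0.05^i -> [-6.8, -0.34, -0.02, -0.0, -0.0]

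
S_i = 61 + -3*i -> [61, 58, 55, 52, 49]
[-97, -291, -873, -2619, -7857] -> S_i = -97*3^i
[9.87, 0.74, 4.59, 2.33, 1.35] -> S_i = Random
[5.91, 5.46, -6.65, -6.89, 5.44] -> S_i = Random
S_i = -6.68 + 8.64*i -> [-6.68, 1.96, 10.6, 19.24, 27.88]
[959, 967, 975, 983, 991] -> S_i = 959 + 8*i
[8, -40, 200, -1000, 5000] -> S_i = 8*-5^i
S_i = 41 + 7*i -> [41, 48, 55, 62, 69]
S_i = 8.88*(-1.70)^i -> [8.88, -15.1, 25.66, -43.63, 74.17]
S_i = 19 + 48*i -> [19, 67, 115, 163, 211]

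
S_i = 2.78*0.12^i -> [2.78, 0.33, 0.04, 0.0, 0.0]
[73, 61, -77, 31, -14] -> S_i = Random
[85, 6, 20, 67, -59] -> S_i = Random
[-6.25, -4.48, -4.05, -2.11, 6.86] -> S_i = Random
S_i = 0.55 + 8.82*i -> [0.55, 9.37, 18.19, 27.01, 35.83]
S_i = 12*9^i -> [12, 108, 972, 8748, 78732]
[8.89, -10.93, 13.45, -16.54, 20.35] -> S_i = 8.89*(-1.23)^i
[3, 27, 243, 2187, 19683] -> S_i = 3*9^i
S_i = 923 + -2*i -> [923, 921, 919, 917, 915]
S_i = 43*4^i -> [43, 172, 688, 2752, 11008]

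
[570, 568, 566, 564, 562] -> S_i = 570 + -2*i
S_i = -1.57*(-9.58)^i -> [-1.57, 15.04, -144.09, 1380.37, -13223.96]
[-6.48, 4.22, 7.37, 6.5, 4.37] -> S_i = Random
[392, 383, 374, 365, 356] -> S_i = 392 + -9*i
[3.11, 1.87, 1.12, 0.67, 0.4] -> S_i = 3.11*0.60^i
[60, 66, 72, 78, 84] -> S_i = 60 + 6*i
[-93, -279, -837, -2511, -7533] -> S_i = -93*3^i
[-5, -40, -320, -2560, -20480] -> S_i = -5*8^i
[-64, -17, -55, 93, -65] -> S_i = Random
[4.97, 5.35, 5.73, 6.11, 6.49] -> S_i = 4.97 + 0.38*i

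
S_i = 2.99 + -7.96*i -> [2.99, -4.97, -12.93, -20.89, -28.85]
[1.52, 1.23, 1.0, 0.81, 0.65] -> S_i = 1.52*0.81^i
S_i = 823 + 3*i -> [823, 826, 829, 832, 835]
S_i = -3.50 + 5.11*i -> [-3.5, 1.61, 6.72, 11.83, 16.94]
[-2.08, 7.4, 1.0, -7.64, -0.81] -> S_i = Random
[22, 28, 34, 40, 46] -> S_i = 22 + 6*i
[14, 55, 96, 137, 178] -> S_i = 14 + 41*i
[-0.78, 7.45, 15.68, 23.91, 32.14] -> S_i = -0.78 + 8.23*i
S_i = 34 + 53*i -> [34, 87, 140, 193, 246]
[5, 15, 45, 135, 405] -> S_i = 5*3^i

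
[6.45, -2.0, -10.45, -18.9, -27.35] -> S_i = 6.45 + -8.45*i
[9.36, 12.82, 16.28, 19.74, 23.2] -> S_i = 9.36 + 3.46*i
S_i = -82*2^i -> [-82, -164, -328, -656, -1312]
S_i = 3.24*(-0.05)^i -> [3.24, -0.16, 0.01, -0.0, 0.0]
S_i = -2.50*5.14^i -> [-2.5, -12.85, -66.05, -339.49, -1744.99]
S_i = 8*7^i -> [8, 56, 392, 2744, 19208]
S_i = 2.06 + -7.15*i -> [2.06, -5.09, -12.24, -19.39, -26.54]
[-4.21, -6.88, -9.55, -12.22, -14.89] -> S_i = -4.21 + -2.67*i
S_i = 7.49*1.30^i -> [7.49, 9.74, 12.66, 16.46, 21.39]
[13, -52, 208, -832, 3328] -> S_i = 13*-4^i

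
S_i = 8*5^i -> [8, 40, 200, 1000, 5000]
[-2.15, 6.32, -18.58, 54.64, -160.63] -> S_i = -2.15*(-2.94)^i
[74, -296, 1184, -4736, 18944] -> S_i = 74*-4^i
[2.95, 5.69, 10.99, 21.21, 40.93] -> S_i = 2.95*1.93^i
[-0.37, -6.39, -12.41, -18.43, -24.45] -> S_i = -0.37 + -6.02*i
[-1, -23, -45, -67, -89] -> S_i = -1 + -22*i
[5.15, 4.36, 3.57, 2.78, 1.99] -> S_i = 5.15 + -0.79*i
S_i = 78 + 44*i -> [78, 122, 166, 210, 254]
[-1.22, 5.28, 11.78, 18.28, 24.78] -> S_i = -1.22 + 6.50*i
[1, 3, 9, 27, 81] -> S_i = 1*3^i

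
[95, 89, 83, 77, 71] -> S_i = 95 + -6*i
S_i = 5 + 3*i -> [5, 8, 11, 14, 17]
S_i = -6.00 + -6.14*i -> [-6.0, -12.14, -18.28, -24.42, -30.56]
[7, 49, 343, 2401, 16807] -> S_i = 7*7^i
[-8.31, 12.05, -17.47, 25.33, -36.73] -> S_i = -8.31*(-1.45)^i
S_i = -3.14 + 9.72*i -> [-3.14, 6.58, 16.3, 26.02, 35.74]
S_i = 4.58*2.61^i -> [4.58, 11.95, 31.2, 81.43, 212.53]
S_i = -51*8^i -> [-51, -408, -3264, -26112, -208896]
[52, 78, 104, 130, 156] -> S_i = 52 + 26*i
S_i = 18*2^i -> [18, 36, 72, 144, 288]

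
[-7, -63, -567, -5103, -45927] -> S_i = -7*9^i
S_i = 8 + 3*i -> [8, 11, 14, 17, 20]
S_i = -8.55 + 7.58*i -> [-8.55, -0.97, 6.61, 14.19, 21.77]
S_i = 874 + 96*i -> [874, 970, 1066, 1162, 1258]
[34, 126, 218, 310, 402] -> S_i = 34 + 92*i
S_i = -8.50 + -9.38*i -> [-8.5, -17.88, -27.26, -36.64, -46.02]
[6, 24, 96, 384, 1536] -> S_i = 6*4^i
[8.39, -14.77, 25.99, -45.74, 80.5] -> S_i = 8.39*(-1.76)^i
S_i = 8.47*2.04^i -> [8.47, 17.28, 35.25, 71.91, 146.69]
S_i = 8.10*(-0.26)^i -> [8.1, -2.11, 0.55, -0.14, 0.04]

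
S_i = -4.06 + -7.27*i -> [-4.06, -11.33, -18.6, -25.87, -33.14]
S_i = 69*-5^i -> [69, -345, 1725, -8625, 43125]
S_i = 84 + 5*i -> [84, 89, 94, 99, 104]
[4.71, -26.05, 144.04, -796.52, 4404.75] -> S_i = 4.71*(-5.53)^i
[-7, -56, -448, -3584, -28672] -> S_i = -7*8^i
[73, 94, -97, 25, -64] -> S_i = Random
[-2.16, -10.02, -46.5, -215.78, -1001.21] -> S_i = -2.16*4.64^i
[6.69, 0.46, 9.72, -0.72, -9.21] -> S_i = Random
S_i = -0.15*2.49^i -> [-0.15, -0.37, -0.93, -2.32, -5.77]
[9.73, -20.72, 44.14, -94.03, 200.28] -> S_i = 9.73*(-2.13)^i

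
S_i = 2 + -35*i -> [2, -33, -68, -103, -138]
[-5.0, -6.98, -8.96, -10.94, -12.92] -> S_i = -5.00 + -1.98*i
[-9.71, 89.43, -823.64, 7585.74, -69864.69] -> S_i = -9.71*(-9.21)^i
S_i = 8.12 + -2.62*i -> [8.12, 5.5, 2.88, 0.26, -2.36]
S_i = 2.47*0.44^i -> [2.47, 1.09, 0.48, 0.21, 0.09]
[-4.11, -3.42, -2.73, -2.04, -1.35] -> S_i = -4.11 + 0.69*i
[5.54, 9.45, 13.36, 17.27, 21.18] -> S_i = 5.54 + 3.91*i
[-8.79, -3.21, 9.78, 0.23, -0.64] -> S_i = Random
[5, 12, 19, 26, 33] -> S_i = 5 + 7*i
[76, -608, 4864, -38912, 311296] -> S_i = 76*-8^i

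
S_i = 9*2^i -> [9, 18, 36, 72, 144]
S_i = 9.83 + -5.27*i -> [9.83, 4.56, -0.71, -5.98, -11.25]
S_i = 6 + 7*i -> [6, 13, 20, 27, 34]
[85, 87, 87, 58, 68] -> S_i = Random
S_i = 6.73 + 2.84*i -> [6.73, 9.57, 12.41, 15.25, 18.09]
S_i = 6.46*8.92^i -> [6.46, 57.62, 514.0, 4584.87, 40897.05]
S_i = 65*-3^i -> [65, -195, 585, -1755, 5265]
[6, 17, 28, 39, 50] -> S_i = 6 + 11*i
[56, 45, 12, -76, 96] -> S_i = Random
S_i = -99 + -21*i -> [-99, -120, -141, -162, -183]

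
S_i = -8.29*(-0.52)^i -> [-8.29, 4.31, -2.24, 1.17, -0.61]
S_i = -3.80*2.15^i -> [-3.8, -8.17, -17.57, -37.77, -81.2]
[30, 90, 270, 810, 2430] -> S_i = 30*3^i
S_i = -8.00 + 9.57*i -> [-8.0, 1.57, 11.14, 20.71, 30.28]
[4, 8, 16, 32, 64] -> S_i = 4*2^i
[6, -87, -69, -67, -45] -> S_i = Random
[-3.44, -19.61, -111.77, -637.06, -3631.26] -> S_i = -3.44*5.70^i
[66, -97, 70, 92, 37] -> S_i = Random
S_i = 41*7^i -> [41, 287, 2009, 14063, 98441]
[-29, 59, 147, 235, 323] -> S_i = -29 + 88*i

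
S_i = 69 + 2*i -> [69, 71, 73, 75, 77]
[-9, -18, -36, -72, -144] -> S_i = -9*2^i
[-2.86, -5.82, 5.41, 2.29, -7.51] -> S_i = Random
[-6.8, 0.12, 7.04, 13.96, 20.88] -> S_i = -6.80 + 6.92*i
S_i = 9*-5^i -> [9, -45, 225, -1125, 5625]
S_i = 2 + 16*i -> [2, 18, 34, 50, 66]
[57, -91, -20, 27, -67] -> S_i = Random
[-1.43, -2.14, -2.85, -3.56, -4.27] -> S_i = -1.43 + -0.71*i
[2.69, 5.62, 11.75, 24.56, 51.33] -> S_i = 2.69*2.09^i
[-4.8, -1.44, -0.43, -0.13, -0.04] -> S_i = -4.80*0.30^i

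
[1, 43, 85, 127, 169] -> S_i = 1 + 42*i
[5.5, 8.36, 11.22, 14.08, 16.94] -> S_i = 5.50 + 2.86*i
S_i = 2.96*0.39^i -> [2.96, 1.15, 0.45, 0.18, 0.07]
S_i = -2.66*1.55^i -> [-2.66, -4.12, -6.39, -9.91, -15.35]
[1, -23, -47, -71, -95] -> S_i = 1 + -24*i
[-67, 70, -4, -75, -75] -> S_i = Random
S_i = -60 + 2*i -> [-60, -58, -56, -54, -52]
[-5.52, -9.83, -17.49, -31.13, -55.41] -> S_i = -5.52*1.78^i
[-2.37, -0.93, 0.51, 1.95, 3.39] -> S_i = -2.37 + 1.44*i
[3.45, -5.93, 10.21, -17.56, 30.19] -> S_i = 3.45*(-1.72)^i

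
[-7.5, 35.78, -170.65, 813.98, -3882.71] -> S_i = -7.50*(-4.77)^i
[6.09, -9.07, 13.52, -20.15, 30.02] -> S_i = 6.09*(-1.49)^i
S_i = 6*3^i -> [6, 18, 54, 162, 486]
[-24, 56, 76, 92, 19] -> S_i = Random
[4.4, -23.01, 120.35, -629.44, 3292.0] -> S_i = 4.40*(-5.23)^i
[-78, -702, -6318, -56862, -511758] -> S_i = -78*9^i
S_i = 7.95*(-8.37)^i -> [7.95, -66.54, 556.95, -4661.69, 39018.36]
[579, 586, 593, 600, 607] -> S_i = 579 + 7*i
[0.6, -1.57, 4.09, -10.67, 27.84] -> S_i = 0.60*(-2.61)^i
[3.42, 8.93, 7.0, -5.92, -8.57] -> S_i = Random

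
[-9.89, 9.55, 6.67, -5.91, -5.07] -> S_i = Random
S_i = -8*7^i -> [-8, -56, -392, -2744, -19208]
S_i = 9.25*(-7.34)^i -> [9.25, -67.9, 498.35, -3657.88, 26848.87]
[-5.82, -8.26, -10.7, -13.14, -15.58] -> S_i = -5.82 + -2.44*i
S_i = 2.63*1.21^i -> [2.63, 3.18, 3.85, 4.66, 5.64]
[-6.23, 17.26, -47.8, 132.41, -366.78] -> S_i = -6.23*(-2.77)^i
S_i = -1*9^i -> [-1, -9, -81, -729, -6561]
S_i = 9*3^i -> [9, 27, 81, 243, 729]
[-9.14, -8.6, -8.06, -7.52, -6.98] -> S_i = -9.14 + 0.54*i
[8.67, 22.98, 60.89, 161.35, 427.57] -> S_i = 8.67*2.65^i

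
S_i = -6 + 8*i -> [-6, 2, 10, 18, 26]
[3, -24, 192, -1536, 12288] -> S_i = 3*-8^i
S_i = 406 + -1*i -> [406, 405, 404, 403, 402]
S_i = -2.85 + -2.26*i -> [-2.85, -5.11, -7.37, -9.63, -11.89]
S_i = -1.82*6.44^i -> [-1.82, -11.72, -75.48, -486.1, -3130.51]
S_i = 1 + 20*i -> [1, 21, 41, 61, 81]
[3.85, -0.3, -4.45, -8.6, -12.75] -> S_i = 3.85 + -4.15*i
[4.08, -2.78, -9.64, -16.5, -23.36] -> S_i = 4.08 + -6.86*i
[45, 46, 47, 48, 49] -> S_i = 45 + 1*i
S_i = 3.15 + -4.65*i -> [3.15, -1.5, -6.15, -10.8, -15.45]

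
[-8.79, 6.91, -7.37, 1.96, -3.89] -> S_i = Random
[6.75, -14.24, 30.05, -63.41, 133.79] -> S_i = 6.75*(-2.11)^i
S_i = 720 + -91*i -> [720, 629, 538, 447, 356]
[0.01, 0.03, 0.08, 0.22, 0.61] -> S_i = 0.01*2.80^i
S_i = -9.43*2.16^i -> [-9.43, -20.37, -44.0, -95.03, -205.27]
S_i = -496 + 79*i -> [-496, -417, -338, -259, -180]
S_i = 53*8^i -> [53, 424, 3392, 27136, 217088]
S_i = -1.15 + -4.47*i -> [-1.15, -5.62, -10.09, -14.56, -19.03]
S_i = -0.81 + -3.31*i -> [-0.81, -4.12, -7.43, -10.74, -14.05]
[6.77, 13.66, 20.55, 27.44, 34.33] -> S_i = 6.77 + 6.89*i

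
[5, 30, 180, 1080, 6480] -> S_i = 5*6^i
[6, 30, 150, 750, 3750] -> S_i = 6*5^i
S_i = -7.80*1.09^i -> [-7.8, -8.5, -9.27, -10.1, -11.01]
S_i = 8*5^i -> [8, 40, 200, 1000, 5000]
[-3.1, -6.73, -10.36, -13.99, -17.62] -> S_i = -3.10 + -3.63*i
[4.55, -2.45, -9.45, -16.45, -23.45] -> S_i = 4.55 + -7.00*i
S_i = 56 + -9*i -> [56, 47, 38, 29, 20]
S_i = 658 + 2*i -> [658, 660, 662, 664, 666]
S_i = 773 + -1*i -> [773, 772, 771, 770, 769]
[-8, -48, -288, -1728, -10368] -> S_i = -8*6^i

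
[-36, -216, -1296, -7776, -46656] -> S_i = -36*6^i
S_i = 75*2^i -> [75, 150, 300, 600, 1200]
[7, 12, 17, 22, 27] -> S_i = 7 + 5*i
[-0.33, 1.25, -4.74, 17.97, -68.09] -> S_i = -0.33*(-3.79)^i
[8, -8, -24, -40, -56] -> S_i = 8 + -16*i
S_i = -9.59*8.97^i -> [-9.59, -86.02, -771.62, -6921.43, -62085.24]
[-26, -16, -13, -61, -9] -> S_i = Random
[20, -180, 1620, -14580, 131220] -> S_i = 20*-9^i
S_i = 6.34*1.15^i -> [6.34, 7.29, 8.38, 9.64, 11.09]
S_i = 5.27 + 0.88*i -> [5.27, 6.15, 7.03, 7.91, 8.79]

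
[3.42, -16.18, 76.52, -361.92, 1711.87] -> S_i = 3.42*(-4.73)^i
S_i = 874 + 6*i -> [874, 880, 886, 892, 898]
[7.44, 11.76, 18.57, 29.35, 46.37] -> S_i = 7.44*1.58^i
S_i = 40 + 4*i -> [40, 44, 48, 52, 56]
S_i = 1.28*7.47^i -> [1.28, 9.56, 71.43, 533.55, 3985.59]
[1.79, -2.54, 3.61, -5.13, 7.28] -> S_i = 1.79*(-1.42)^i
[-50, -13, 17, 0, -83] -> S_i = Random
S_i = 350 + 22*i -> [350, 372, 394, 416, 438]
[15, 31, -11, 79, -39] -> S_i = Random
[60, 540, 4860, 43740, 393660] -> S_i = 60*9^i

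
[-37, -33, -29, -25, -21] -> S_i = -37 + 4*i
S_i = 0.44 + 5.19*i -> [0.44, 5.63, 10.82, 16.01, 21.2]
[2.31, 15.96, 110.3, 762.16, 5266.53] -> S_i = 2.31*6.91^i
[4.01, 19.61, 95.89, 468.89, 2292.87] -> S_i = 4.01*4.89^i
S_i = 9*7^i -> [9, 63, 441, 3087, 21609]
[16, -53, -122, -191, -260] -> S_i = 16 + -69*i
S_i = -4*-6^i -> [-4, 24, -144, 864, -5184]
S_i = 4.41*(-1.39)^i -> [4.41, -6.13, 8.52, -11.84, 16.46]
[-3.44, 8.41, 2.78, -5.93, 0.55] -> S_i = Random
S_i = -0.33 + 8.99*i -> [-0.33, 8.66, 17.65, 26.64, 35.63]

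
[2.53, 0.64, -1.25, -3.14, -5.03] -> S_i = 2.53 + -1.89*i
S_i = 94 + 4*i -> [94, 98, 102, 106, 110]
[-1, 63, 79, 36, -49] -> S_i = Random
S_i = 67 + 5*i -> [67, 72, 77, 82, 87]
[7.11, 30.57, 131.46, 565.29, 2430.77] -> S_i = 7.11*4.30^i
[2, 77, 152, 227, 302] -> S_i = 2 + 75*i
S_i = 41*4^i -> [41, 164, 656, 2624, 10496]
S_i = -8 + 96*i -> [-8, 88, 184, 280, 376]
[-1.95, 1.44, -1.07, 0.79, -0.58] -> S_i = -1.95*(-0.74)^i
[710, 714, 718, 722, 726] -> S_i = 710 + 4*i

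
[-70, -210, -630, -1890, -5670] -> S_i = -70*3^i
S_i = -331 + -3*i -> [-331, -334, -337, -340, -343]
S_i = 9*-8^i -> [9, -72, 576, -4608, 36864]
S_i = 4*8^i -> [4, 32, 256, 2048, 16384]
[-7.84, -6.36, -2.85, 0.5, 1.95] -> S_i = Random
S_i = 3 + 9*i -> [3, 12, 21, 30, 39]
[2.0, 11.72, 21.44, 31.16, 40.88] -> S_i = 2.00 + 9.72*i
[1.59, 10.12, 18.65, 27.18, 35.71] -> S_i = 1.59 + 8.53*i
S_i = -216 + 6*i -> [-216, -210, -204, -198, -192]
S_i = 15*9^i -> [15, 135, 1215, 10935, 98415]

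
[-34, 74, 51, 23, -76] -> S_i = Random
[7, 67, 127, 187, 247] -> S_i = 7 + 60*i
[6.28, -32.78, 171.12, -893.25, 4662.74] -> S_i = 6.28*(-5.22)^i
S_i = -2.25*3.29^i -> [-2.25, -7.4, -24.35, -80.13, -263.61]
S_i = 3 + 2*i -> [3, 5, 7, 9, 11]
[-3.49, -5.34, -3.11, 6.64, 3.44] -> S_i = Random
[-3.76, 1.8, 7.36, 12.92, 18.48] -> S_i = -3.76 + 5.56*i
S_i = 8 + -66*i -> [8, -58, -124, -190, -256]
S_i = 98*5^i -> [98, 490, 2450, 12250, 61250]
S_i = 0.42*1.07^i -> [0.42, 0.45, 0.48, 0.51, 0.55]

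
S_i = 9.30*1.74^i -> [9.3, 16.18, 28.16, 48.99, 85.25]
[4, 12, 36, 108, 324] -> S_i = 4*3^i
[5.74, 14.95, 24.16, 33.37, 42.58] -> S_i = 5.74 + 9.21*i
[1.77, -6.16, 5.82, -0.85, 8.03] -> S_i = Random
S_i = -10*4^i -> [-10, -40, -160, -640, -2560]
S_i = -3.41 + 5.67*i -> [-3.41, 2.26, 7.93, 13.6, 19.27]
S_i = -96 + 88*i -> [-96, -8, 80, 168, 256]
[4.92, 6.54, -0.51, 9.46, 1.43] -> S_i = Random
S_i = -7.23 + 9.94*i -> [-7.23, 2.71, 12.65, 22.59, 32.53]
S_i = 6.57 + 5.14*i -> [6.57, 11.71, 16.85, 21.99, 27.13]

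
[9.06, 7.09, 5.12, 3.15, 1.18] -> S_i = 9.06 + -1.97*i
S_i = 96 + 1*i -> [96, 97, 98, 99, 100]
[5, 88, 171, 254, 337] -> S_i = 5 + 83*i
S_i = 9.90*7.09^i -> [9.9, 70.19, 497.65, 3528.37, 25016.13]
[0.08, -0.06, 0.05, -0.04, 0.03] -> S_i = 0.08*(-0.81)^i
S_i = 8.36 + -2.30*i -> [8.36, 6.06, 3.76, 1.46, -0.84]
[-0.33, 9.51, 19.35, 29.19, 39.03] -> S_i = -0.33 + 9.84*i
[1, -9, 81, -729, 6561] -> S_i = 1*-9^i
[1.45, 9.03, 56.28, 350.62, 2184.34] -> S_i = 1.45*6.23^i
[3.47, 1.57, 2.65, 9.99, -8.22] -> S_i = Random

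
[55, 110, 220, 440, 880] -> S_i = 55*2^i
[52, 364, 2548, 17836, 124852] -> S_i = 52*7^i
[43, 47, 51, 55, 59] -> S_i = 43 + 4*i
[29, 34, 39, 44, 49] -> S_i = 29 + 5*i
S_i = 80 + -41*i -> [80, 39, -2, -43, -84]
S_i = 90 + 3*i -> [90, 93, 96, 99, 102]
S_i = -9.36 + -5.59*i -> [-9.36, -14.95, -20.54, -26.13, -31.72]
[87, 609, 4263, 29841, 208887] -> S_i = 87*7^i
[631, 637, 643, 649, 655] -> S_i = 631 + 6*i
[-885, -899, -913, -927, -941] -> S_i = -885 + -14*i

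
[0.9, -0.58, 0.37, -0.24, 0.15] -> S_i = 0.90*(-0.64)^i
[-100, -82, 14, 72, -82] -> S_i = Random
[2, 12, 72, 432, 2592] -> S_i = 2*6^i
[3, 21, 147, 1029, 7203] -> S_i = 3*7^i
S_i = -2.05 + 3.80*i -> [-2.05, 1.75, 5.55, 9.35, 13.15]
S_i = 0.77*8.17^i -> [0.77, 6.29, 51.4, 419.91, 3430.67]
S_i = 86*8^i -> [86, 688, 5504, 44032, 352256]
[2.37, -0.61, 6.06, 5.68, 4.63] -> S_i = Random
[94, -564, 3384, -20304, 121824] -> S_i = 94*-6^i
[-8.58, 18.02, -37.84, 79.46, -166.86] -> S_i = -8.58*(-2.10)^i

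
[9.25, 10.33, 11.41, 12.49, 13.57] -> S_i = 9.25 + 1.08*i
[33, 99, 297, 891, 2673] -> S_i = 33*3^i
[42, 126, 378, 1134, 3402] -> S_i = 42*3^i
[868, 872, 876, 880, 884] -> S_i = 868 + 4*i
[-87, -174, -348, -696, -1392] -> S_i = -87*2^i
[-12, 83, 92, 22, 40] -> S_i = Random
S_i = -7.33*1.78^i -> [-7.33, -13.05, -23.22, -41.34, -73.58]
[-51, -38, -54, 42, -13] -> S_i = Random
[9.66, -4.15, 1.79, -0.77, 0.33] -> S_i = 9.66*(-0.43)^i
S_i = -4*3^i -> [-4, -12, -36, -108, -324]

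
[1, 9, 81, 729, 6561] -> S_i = 1*9^i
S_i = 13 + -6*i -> [13, 7, 1, -5, -11]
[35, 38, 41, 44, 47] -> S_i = 35 + 3*i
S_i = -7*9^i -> [-7, -63, -567, -5103, -45927]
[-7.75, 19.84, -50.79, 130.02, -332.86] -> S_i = -7.75*(-2.56)^i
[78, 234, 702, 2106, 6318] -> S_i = 78*3^i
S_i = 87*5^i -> [87, 435, 2175, 10875, 54375]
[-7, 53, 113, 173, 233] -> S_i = -7 + 60*i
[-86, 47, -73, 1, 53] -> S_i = Random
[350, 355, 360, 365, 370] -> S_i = 350 + 5*i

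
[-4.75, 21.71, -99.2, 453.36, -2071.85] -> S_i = -4.75*(-4.57)^i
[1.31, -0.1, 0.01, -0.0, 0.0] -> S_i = 1.31*(-0.08)^i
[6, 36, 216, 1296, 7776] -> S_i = 6*6^i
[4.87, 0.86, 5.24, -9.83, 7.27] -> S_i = Random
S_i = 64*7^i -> [64, 448, 3136, 21952, 153664]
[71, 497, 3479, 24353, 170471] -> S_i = 71*7^i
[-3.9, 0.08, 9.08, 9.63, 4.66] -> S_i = Random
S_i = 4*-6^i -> [4, -24, 144, -864, 5184]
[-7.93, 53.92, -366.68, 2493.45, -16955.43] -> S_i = -7.93*(-6.80)^i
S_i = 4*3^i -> [4, 12, 36, 108, 324]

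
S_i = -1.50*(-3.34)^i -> [-1.5, 5.01, -16.73, 55.89, -186.67]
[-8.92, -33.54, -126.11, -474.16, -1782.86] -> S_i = -8.92*3.76^i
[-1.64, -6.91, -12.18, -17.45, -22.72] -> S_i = -1.64 + -5.27*i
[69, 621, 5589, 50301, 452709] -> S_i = 69*9^i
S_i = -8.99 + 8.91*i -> [-8.99, -0.08, 8.83, 17.74, 26.65]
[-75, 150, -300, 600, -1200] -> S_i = -75*-2^i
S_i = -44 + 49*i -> [-44, 5, 54, 103, 152]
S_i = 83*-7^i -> [83, -581, 4067, -28469, 199283]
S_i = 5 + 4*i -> [5, 9, 13, 17, 21]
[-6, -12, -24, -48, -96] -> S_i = -6*2^i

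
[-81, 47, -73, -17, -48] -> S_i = Random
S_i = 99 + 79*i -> [99, 178, 257, 336, 415]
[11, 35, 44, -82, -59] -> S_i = Random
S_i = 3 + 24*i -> [3, 27, 51, 75, 99]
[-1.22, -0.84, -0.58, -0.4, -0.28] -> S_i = -1.22*0.69^i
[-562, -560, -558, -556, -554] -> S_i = -562 + 2*i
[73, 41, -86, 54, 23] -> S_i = Random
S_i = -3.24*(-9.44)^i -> [-3.24, 30.59, -288.73, 2725.59, -25729.6]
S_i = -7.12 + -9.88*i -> [-7.12, -17.0, -26.88, -36.76, -46.64]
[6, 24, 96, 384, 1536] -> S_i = 6*4^i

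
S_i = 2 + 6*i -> [2, 8, 14, 20, 26]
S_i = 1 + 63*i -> [1, 64, 127, 190, 253]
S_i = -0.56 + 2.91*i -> [-0.56, 2.35, 5.26, 8.17, 11.08]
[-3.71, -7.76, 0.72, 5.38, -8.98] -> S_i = Random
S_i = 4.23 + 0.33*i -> [4.23, 4.56, 4.89, 5.22, 5.55]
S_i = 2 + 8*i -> [2, 10, 18, 26, 34]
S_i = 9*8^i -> [9, 72, 576, 4608, 36864]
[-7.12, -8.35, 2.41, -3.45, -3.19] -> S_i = Random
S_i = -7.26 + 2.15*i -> [-7.26, -5.11, -2.96, -0.81, 1.34]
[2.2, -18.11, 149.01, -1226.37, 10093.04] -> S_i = 2.20*(-8.23)^i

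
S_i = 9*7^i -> [9, 63, 441, 3087, 21609]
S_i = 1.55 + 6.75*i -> [1.55, 8.3, 15.05, 21.8, 28.55]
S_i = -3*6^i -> [-3, -18, -108, -648, -3888]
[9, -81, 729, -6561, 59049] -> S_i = 9*-9^i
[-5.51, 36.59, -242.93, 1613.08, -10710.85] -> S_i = -5.51*(-6.64)^i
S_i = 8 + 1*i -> [8, 9, 10, 11, 12]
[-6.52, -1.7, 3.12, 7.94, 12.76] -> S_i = -6.52 + 4.82*i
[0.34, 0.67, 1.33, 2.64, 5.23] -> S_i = 0.34*1.98^i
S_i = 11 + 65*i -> [11, 76, 141, 206, 271]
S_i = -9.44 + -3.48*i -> [-9.44, -12.92, -16.4, -19.88, -23.36]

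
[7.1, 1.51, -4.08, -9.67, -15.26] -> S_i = 7.10 + -5.59*i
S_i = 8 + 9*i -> [8, 17, 26, 35, 44]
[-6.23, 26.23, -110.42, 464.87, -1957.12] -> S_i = -6.23*(-4.21)^i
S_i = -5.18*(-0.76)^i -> [-5.18, 3.94, -2.99, 2.27, -1.73]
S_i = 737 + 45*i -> [737, 782, 827, 872, 917]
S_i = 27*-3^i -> [27, -81, 243, -729, 2187]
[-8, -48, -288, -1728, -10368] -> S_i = -8*6^i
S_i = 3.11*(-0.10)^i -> [3.11, -0.31, 0.03, -0.0, 0.0]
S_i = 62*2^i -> [62, 124, 248, 496, 992]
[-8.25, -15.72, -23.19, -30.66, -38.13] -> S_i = -8.25 + -7.47*i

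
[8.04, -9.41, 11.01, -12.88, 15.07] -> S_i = 8.04*(-1.17)^i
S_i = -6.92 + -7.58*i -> [-6.92, -14.5, -22.08, -29.66, -37.24]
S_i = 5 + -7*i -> [5, -2, -9, -16, -23]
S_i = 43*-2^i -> [43, -86, 172, -344, 688]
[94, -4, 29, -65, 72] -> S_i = Random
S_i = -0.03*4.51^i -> [-0.03, -0.14, -0.61, -2.75, -12.41]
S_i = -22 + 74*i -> [-22, 52, 126, 200, 274]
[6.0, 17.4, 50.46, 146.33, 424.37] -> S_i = 6.00*2.90^i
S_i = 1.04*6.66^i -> [1.04, 6.93, 46.13, 307.22, 2046.12]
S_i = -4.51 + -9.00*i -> [-4.51, -13.51, -22.51, -31.51, -40.51]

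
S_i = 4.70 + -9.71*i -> [4.7, -5.01, -14.72, -24.43, -34.14]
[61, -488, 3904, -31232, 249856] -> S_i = 61*-8^i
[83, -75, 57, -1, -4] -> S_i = Random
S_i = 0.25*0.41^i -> [0.25, 0.1, 0.04, 0.02, 0.01]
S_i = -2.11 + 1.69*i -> [-2.11, -0.42, 1.27, 2.96, 4.65]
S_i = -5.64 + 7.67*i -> [-5.64, 2.03, 9.7, 17.37, 25.04]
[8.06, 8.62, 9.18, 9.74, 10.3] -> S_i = 8.06 + 0.56*i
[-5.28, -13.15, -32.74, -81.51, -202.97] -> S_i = -5.28*2.49^i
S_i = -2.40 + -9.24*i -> [-2.4, -11.64, -20.88, -30.12, -39.36]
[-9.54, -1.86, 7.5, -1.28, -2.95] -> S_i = Random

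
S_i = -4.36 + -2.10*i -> [-4.36, -6.46, -8.56, -10.66, -12.76]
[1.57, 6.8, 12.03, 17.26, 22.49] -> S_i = 1.57 + 5.23*i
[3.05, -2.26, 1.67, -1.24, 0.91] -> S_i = 3.05*(-0.74)^i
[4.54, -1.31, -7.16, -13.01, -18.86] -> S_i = 4.54 + -5.85*i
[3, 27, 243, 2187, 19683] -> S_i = 3*9^i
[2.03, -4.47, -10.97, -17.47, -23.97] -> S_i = 2.03 + -6.50*i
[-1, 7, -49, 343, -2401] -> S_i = -1*-7^i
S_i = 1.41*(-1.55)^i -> [1.41, -2.19, 3.39, -5.25, 8.14]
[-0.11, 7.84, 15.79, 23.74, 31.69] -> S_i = -0.11 + 7.95*i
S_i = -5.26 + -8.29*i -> [-5.26, -13.55, -21.84, -30.13, -38.42]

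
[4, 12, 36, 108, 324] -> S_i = 4*3^i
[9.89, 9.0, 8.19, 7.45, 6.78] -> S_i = 9.89*0.91^i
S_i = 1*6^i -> [1, 6, 36, 216, 1296]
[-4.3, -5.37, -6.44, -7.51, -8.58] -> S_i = -4.30 + -1.07*i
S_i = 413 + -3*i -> [413, 410, 407, 404, 401]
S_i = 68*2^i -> [68, 136, 272, 544, 1088]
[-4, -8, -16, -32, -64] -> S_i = -4*2^i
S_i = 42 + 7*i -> [42, 49, 56, 63, 70]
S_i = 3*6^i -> [3, 18, 108, 648, 3888]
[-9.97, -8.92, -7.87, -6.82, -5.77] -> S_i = -9.97 + 1.05*i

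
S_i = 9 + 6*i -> [9, 15, 21, 27, 33]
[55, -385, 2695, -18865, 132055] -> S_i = 55*-7^i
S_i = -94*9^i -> [-94, -846, -7614, -68526, -616734]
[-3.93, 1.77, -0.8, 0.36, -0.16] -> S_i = -3.93*(-0.45)^i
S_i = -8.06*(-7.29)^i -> [-8.06, 58.76, -428.34, 3122.61, -22763.82]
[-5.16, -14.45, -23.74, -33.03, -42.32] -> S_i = -5.16 + -9.29*i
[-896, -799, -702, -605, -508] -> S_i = -896 + 97*i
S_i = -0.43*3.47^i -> [-0.43, -1.49, -5.18, -17.97, -62.34]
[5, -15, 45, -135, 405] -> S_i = 5*-3^i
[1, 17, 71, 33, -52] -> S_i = Random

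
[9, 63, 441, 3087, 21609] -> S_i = 9*7^i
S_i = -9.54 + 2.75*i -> [-9.54, -6.79, -4.04, -1.29, 1.46]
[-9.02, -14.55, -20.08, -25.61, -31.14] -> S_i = -9.02 + -5.53*i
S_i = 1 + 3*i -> [1, 4, 7, 10, 13]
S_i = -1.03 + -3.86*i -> [-1.03, -4.89, -8.75, -12.61, -16.47]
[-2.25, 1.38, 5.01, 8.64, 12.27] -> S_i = -2.25 + 3.63*i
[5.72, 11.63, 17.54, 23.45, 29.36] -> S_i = 5.72 + 5.91*i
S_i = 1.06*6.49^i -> [1.06, 6.88, 44.65, 289.76, 1880.55]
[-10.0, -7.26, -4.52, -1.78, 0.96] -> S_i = -10.00 + 2.74*i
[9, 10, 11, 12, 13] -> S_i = 9 + 1*i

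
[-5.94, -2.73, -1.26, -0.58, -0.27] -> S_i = -5.94*0.46^i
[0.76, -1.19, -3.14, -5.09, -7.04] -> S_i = 0.76 + -1.95*i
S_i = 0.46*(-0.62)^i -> [0.46, -0.29, 0.18, -0.11, 0.07]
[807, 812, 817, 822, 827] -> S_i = 807 + 5*i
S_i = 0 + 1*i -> [0, 1, 2, 3, 4]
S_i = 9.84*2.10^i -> [9.84, 20.66, 43.39, 91.13, 191.37]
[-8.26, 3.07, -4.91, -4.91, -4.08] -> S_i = Random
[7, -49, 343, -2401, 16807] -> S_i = 7*-7^i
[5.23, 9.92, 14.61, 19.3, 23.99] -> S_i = 5.23 + 4.69*i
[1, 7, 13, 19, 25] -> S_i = 1 + 6*i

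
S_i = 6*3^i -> [6, 18, 54, 162, 486]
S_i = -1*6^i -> [-1, -6, -36, -216, -1296]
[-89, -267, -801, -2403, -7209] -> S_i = -89*3^i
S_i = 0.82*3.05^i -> [0.82, 2.5, 7.63, 23.27, 70.96]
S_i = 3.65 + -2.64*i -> [3.65, 1.01, -1.63, -4.27, -6.91]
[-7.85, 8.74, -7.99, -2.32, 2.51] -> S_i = Random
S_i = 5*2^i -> [5, 10, 20, 40, 80]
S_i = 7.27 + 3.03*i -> [7.27, 10.3, 13.33, 16.36, 19.39]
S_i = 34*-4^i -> [34, -136, 544, -2176, 8704]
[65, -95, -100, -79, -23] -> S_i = Random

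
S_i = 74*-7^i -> [74, -518, 3626, -25382, 177674]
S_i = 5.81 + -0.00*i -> [5.81, 5.81, 5.81, 5.81, 5.81]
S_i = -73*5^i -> [-73, -365, -1825, -9125, -45625]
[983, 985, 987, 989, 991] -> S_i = 983 + 2*i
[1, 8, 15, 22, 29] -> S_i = 1 + 7*i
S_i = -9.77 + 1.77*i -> [-9.77, -8.0, -6.23, -4.46, -2.69]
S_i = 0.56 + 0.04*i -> [0.56, 0.6, 0.64, 0.68, 0.72]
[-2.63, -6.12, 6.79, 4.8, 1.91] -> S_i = Random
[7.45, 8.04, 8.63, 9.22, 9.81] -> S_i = 7.45 + 0.59*i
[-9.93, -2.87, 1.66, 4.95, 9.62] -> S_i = Random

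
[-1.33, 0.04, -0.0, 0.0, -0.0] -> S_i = -1.33*(-0.03)^i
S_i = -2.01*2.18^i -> [-2.01, -4.38, -9.55, -20.82, -45.4]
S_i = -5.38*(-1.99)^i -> [-5.38, 10.71, -21.31, 42.4, -84.37]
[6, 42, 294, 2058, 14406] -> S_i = 6*7^i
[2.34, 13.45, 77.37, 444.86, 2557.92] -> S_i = 2.34*5.75^i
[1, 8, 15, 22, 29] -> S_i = 1 + 7*i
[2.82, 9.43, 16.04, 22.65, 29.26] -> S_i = 2.82 + 6.61*i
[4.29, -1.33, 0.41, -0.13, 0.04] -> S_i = 4.29*(-0.31)^i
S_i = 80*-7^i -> [80, -560, 3920, -27440, 192080]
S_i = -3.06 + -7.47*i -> [-3.06, -10.53, -18.0, -25.47, -32.94]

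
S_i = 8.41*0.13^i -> [8.41, 1.09, 0.14, 0.02, 0.0]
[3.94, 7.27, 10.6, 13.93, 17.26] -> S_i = 3.94 + 3.33*i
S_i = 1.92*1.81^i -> [1.92, 3.48, 6.29, 11.39, 20.61]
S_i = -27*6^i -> [-27, -162, -972, -5832, -34992]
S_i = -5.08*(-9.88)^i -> [-5.08, 50.19, -495.88, 4899.31, -48405.14]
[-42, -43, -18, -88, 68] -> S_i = Random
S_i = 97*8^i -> [97, 776, 6208, 49664, 397312]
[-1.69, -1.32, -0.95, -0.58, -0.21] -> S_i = -1.69 + 0.37*i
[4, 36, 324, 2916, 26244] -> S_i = 4*9^i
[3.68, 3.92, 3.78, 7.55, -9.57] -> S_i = Random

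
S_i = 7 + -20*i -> [7, -13, -33, -53, -73]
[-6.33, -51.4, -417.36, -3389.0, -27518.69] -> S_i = -6.33*8.12^i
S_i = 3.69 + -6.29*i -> [3.69, -2.6, -8.89, -15.18, -21.47]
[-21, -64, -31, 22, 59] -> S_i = Random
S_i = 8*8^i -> [8, 64, 512, 4096, 32768]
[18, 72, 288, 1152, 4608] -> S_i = 18*4^i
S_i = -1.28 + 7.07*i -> [-1.28, 5.79, 12.86, 19.93, 27.0]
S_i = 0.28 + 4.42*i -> [0.28, 4.7, 9.12, 13.54, 17.96]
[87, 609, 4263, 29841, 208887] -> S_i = 87*7^i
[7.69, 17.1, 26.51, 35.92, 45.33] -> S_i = 7.69 + 9.41*i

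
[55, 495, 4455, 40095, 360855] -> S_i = 55*9^i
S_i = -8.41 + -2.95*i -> [-8.41, -11.36, -14.31, -17.26, -20.21]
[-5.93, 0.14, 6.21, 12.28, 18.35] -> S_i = -5.93 + 6.07*i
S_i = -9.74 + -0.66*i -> [-9.74, -10.4, -11.06, -11.72, -12.38]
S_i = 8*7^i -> [8, 56, 392, 2744, 19208]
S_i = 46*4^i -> [46, 184, 736, 2944, 11776]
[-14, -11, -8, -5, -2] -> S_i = -14 + 3*i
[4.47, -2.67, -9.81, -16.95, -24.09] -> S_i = 4.47 + -7.14*i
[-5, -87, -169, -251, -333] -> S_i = -5 + -82*i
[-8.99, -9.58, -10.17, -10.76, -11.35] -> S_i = -8.99 + -0.59*i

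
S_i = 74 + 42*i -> [74, 116, 158, 200, 242]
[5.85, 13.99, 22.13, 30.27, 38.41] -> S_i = 5.85 + 8.14*i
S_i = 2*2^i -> [2, 4, 8, 16, 32]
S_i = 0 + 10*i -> [0, 10, 20, 30, 40]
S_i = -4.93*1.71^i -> [-4.93, -8.43, -14.42, -24.65, -42.15]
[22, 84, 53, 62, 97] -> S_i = Random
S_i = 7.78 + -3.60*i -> [7.78, 4.18, 0.58, -3.02, -6.62]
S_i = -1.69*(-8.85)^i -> [-1.69, 14.96, -132.37, 1171.43, -10367.16]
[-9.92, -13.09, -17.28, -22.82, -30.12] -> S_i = -9.92*1.32^i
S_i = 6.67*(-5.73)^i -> [6.67, -38.22, 219.0, -1254.84, 7190.26]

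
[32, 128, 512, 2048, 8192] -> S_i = 32*4^i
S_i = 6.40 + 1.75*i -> [6.4, 8.15, 9.9, 11.65, 13.4]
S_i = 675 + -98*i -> [675, 577, 479, 381, 283]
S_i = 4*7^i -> [4, 28, 196, 1372, 9604]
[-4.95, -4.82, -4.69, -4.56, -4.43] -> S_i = -4.95 + 0.13*i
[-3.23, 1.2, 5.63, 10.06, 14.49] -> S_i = -3.23 + 4.43*i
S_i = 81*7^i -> [81, 567, 3969, 27783, 194481]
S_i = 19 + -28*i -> [19, -9, -37, -65, -93]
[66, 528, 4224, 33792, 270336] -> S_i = 66*8^i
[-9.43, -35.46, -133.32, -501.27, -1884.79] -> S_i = -9.43*3.76^i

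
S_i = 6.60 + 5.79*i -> [6.6, 12.39, 18.18, 23.97, 29.76]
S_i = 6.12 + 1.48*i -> [6.12, 7.6, 9.08, 10.56, 12.04]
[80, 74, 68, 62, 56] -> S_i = 80 + -6*i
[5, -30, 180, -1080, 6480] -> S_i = 5*-6^i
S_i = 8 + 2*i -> [8, 10, 12, 14, 16]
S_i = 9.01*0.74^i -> [9.01, 6.67, 4.93, 3.65, 2.7]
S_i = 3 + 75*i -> [3, 78, 153, 228, 303]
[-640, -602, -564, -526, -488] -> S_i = -640 + 38*i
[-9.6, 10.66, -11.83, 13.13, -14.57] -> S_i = -9.60*(-1.11)^i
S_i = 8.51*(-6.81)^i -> [8.51, -57.95, 394.66, -2687.64, 18302.82]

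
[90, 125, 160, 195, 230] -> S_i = 90 + 35*i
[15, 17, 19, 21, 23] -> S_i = 15 + 2*i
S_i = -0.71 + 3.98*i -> [-0.71, 3.27, 7.25, 11.23, 15.21]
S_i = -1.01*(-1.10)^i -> [-1.01, 1.11, -1.22, 1.34, -1.48]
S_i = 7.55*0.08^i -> [7.55, 0.6, 0.05, 0.0, 0.0]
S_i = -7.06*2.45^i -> [-7.06, -17.3, -42.38, -103.83, -254.37]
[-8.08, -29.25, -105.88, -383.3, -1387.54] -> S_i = -8.08*3.62^i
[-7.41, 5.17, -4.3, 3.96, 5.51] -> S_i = Random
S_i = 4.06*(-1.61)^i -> [4.06, -6.54, 10.52, -16.94, 27.28]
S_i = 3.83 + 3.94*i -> [3.83, 7.77, 11.71, 15.65, 19.59]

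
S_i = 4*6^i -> [4, 24, 144, 864, 5184]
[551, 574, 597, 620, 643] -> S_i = 551 + 23*i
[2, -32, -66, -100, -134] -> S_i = 2 + -34*i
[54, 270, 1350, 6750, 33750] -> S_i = 54*5^i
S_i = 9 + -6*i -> [9, 3, -3, -9, -15]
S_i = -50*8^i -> [-50, -400, -3200, -25600, -204800]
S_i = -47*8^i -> [-47, -376, -3008, -24064, -192512]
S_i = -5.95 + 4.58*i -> [-5.95, -1.37, 3.21, 7.79, 12.37]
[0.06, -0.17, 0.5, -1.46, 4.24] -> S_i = 0.06*(-2.90)^i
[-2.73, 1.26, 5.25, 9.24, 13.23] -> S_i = -2.73 + 3.99*i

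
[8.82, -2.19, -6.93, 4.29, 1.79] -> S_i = Random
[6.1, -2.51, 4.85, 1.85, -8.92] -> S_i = Random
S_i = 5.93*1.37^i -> [5.93, 8.12, 11.13, 15.25, 20.89]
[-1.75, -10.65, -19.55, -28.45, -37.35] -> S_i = -1.75 + -8.90*i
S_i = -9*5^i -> [-9, -45, -225, -1125, -5625]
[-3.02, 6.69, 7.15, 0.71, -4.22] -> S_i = Random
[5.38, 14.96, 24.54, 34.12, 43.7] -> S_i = 5.38 + 9.58*i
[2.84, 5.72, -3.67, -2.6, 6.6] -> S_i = Random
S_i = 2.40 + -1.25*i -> [2.4, 1.15, -0.1, -1.35, -2.6]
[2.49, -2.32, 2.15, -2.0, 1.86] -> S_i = 2.49*(-0.93)^i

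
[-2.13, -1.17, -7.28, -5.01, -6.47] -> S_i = Random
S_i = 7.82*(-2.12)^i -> [7.82, -16.58, 35.15, -74.51, 157.96]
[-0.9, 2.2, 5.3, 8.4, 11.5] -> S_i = -0.90 + 3.10*i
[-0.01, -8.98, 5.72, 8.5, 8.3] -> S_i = Random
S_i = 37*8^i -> [37, 296, 2368, 18944, 151552]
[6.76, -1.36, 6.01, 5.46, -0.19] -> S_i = Random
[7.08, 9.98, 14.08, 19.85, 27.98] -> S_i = 7.08*1.41^i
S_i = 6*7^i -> [6, 42, 294, 2058, 14406]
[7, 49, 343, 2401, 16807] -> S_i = 7*7^i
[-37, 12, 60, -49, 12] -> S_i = Random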